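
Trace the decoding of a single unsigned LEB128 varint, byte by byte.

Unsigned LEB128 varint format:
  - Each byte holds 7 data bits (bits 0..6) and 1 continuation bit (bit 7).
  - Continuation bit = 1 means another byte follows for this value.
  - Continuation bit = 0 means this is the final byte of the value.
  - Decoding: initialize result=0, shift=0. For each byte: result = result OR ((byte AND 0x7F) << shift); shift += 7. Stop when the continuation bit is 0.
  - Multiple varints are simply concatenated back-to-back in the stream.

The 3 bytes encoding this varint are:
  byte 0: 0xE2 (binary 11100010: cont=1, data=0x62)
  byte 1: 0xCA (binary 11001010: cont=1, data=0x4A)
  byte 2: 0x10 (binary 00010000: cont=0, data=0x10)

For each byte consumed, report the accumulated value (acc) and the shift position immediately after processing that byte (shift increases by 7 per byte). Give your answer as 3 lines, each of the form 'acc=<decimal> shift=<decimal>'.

byte 0=0xE2: payload=0x62=98, contrib = 98<<0 = 98; acc -> 98, shift -> 7
byte 1=0xCA: payload=0x4A=74, contrib = 74<<7 = 9472; acc -> 9570, shift -> 14
byte 2=0x10: payload=0x10=16, contrib = 16<<14 = 262144; acc -> 271714, shift -> 21

Answer: acc=98 shift=7
acc=9570 shift=14
acc=271714 shift=21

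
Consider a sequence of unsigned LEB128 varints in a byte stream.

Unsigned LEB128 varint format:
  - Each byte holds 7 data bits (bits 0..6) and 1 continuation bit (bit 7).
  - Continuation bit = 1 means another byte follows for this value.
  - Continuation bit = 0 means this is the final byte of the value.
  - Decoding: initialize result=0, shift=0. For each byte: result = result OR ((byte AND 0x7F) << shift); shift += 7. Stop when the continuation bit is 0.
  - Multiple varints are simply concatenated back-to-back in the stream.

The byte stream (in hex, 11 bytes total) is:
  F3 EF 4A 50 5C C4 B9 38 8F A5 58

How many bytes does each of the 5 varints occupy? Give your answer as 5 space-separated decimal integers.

Answer: 3 1 1 3 3

Derivation:
  byte[0]=0xF3 cont=1 payload=0x73=115: acc |= 115<<0 -> acc=115 shift=7
  byte[1]=0xEF cont=1 payload=0x6F=111: acc |= 111<<7 -> acc=14323 shift=14
  byte[2]=0x4A cont=0 payload=0x4A=74: acc |= 74<<14 -> acc=1226739 shift=21 [end]
Varint 1: bytes[0:3] = F3 EF 4A -> value 1226739 (3 byte(s))
  byte[3]=0x50 cont=0 payload=0x50=80: acc |= 80<<0 -> acc=80 shift=7 [end]
Varint 2: bytes[3:4] = 50 -> value 80 (1 byte(s))
  byte[4]=0x5C cont=0 payload=0x5C=92: acc |= 92<<0 -> acc=92 shift=7 [end]
Varint 3: bytes[4:5] = 5C -> value 92 (1 byte(s))
  byte[5]=0xC4 cont=1 payload=0x44=68: acc |= 68<<0 -> acc=68 shift=7
  byte[6]=0xB9 cont=1 payload=0x39=57: acc |= 57<<7 -> acc=7364 shift=14
  byte[7]=0x38 cont=0 payload=0x38=56: acc |= 56<<14 -> acc=924868 shift=21 [end]
Varint 4: bytes[5:8] = C4 B9 38 -> value 924868 (3 byte(s))
  byte[8]=0x8F cont=1 payload=0x0F=15: acc |= 15<<0 -> acc=15 shift=7
  byte[9]=0xA5 cont=1 payload=0x25=37: acc |= 37<<7 -> acc=4751 shift=14
  byte[10]=0x58 cont=0 payload=0x58=88: acc |= 88<<14 -> acc=1446543 shift=21 [end]
Varint 5: bytes[8:11] = 8F A5 58 -> value 1446543 (3 byte(s))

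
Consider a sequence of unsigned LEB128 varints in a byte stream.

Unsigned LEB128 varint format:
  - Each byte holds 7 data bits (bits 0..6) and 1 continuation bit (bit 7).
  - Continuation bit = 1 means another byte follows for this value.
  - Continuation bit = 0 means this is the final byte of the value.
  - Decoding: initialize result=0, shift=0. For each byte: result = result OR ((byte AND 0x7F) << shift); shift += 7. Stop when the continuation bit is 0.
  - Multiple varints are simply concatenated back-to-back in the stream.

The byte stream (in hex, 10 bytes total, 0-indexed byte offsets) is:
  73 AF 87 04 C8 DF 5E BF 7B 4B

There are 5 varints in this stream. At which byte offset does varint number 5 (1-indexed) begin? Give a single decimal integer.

Answer: 9

Derivation:
  byte[0]=0x73 cont=0 payload=0x73=115: acc |= 115<<0 -> acc=115 shift=7 [end]
Varint 1: bytes[0:1] = 73 -> value 115 (1 byte(s))
  byte[1]=0xAF cont=1 payload=0x2F=47: acc |= 47<<0 -> acc=47 shift=7
  byte[2]=0x87 cont=1 payload=0x07=7: acc |= 7<<7 -> acc=943 shift=14
  byte[3]=0x04 cont=0 payload=0x04=4: acc |= 4<<14 -> acc=66479 shift=21 [end]
Varint 2: bytes[1:4] = AF 87 04 -> value 66479 (3 byte(s))
  byte[4]=0xC8 cont=1 payload=0x48=72: acc |= 72<<0 -> acc=72 shift=7
  byte[5]=0xDF cont=1 payload=0x5F=95: acc |= 95<<7 -> acc=12232 shift=14
  byte[6]=0x5E cont=0 payload=0x5E=94: acc |= 94<<14 -> acc=1552328 shift=21 [end]
Varint 3: bytes[4:7] = C8 DF 5E -> value 1552328 (3 byte(s))
  byte[7]=0xBF cont=1 payload=0x3F=63: acc |= 63<<0 -> acc=63 shift=7
  byte[8]=0x7B cont=0 payload=0x7B=123: acc |= 123<<7 -> acc=15807 shift=14 [end]
Varint 4: bytes[7:9] = BF 7B -> value 15807 (2 byte(s))
  byte[9]=0x4B cont=0 payload=0x4B=75: acc |= 75<<0 -> acc=75 shift=7 [end]
Varint 5: bytes[9:10] = 4B -> value 75 (1 byte(s))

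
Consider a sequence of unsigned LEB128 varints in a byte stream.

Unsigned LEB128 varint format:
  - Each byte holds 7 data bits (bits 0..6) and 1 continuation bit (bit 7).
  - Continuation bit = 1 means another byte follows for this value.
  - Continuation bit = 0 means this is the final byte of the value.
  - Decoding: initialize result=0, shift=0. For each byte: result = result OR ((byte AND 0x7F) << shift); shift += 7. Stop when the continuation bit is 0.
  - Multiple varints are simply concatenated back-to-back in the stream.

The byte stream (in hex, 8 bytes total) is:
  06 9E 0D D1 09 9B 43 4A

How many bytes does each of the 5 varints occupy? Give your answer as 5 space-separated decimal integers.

Answer: 1 2 2 2 1

Derivation:
  byte[0]=0x06 cont=0 payload=0x06=6: acc |= 6<<0 -> acc=6 shift=7 [end]
Varint 1: bytes[0:1] = 06 -> value 6 (1 byte(s))
  byte[1]=0x9E cont=1 payload=0x1E=30: acc |= 30<<0 -> acc=30 shift=7
  byte[2]=0x0D cont=0 payload=0x0D=13: acc |= 13<<7 -> acc=1694 shift=14 [end]
Varint 2: bytes[1:3] = 9E 0D -> value 1694 (2 byte(s))
  byte[3]=0xD1 cont=1 payload=0x51=81: acc |= 81<<0 -> acc=81 shift=7
  byte[4]=0x09 cont=0 payload=0x09=9: acc |= 9<<7 -> acc=1233 shift=14 [end]
Varint 3: bytes[3:5] = D1 09 -> value 1233 (2 byte(s))
  byte[5]=0x9B cont=1 payload=0x1B=27: acc |= 27<<0 -> acc=27 shift=7
  byte[6]=0x43 cont=0 payload=0x43=67: acc |= 67<<7 -> acc=8603 shift=14 [end]
Varint 4: bytes[5:7] = 9B 43 -> value 8603 (2 byte(s))
  byte[7]=0x4A cont=0 payload=0x4A=74: acc |= 74<<0 -> acc=74 shift=7 [end]
Varint 5: bytes[7:8] = 4A -> value 74 (1 byte(s))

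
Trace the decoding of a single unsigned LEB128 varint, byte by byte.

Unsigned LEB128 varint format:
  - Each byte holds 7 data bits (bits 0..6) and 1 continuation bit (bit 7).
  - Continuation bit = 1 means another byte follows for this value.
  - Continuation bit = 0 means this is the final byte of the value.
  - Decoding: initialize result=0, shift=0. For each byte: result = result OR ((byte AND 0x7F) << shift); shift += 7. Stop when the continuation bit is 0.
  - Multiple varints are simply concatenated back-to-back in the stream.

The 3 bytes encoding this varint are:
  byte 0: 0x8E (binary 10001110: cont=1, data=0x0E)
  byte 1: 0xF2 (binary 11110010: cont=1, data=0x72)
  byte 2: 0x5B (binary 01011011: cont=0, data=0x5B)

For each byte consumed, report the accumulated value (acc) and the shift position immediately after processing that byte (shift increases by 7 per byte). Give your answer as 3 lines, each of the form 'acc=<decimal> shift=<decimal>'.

Answer: acc=14 shift=7
acc=14606 shift=14
acc=1505550 shift=21

Derivation:
byte 0=0x8E: payload=0x0E=14, contrib = 14<<0 = 14; acc -> 14, shift -> 7
byte 1=0xF2: payload=0x72=114, contrib = 114<<7 = 14592; acc -> 14606, shift -> 14
byte 2=0x5B: payload=0x5B=91, contrib = 91<<14 = 1490944; acc -> 1505550, shift -> 21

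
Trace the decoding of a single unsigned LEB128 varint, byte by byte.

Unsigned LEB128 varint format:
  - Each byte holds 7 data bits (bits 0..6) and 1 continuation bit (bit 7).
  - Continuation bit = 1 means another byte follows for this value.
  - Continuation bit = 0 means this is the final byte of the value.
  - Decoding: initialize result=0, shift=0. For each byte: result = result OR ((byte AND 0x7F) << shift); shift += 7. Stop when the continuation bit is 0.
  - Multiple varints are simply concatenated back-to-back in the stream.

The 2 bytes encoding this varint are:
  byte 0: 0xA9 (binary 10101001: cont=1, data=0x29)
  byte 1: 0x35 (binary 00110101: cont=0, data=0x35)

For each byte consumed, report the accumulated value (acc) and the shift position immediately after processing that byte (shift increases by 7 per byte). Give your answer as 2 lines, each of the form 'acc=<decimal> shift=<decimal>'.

Answer: acc=41 shift=7
acc=6825 shift=14

Derivation:
byte 0=0xA9: payload=0x29=41, contrib = 41<<0 = 41; acc -> 41, shift -> 7
byte 1=0x35: payload=0x35=53, contrib = 53<<7 = 6784; acc -> 6825, shift -> 14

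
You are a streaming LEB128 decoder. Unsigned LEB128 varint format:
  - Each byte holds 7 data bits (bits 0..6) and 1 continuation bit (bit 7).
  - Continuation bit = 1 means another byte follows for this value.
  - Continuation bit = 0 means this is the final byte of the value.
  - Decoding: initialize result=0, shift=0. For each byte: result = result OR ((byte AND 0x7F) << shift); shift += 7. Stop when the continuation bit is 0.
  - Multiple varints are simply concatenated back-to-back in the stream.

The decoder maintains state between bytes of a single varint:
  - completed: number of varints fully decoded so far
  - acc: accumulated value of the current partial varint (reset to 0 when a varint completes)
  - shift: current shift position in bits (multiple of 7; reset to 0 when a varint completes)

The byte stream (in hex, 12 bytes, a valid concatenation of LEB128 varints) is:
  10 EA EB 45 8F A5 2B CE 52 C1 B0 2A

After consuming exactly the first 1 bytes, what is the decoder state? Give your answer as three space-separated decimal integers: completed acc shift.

byte[0]=0x10 cont=0 payload=0x10: varint #1 complete (value=16); reset -> completed=1 acc=0 shift=0

Answer: 1 0 0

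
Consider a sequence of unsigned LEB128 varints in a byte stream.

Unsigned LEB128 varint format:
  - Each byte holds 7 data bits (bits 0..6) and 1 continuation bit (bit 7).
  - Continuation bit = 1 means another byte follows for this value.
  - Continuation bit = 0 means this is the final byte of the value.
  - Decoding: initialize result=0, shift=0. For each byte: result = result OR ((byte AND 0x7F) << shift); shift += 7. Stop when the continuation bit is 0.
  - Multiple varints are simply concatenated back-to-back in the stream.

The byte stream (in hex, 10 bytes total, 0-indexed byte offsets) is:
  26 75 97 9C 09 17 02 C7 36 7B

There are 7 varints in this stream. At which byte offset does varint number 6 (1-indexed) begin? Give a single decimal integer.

Answer: 7

Derivation:
  byte[0]=0x26 cont=0 payload=0x26=38: acc |= 38<<0 -> acc=38 shift=7 [end]
Varint 1: bytes[0:1] = 26 -> value 38 (1 byte(s))
  byte[1]=0x75 cont=0 payload=0x75=117: acc |= 117<<0 -> acc=117 shift=7 [end]
Varint 2: bytes[1:2] = 75 -> value 117 (1 byte(s))
  byte[2]=0x97 cont=1 payload=0x17=23: acc |= 23<<0 -> acc=23 shift=7
  byte[3]=0x9C cont=1 payload=0x1C=28: acc |= 28<<7 -> acc=3607 shift=14
  byte[4]=0x09 cont=0 payload=0x09=9: acc |= 9<<14 -> acc=151063 shift=21 [end]
Varint 3: bytes[2:5] = 97 9C 09 -> value 151063 (3 byte(s))
  byte[5]=0x17 cont=0 payload=0x17=23: acc |= 23<<0 -> acc=23 shift=7 [end]
Varint 4: bytes[5:6] = 17 -> value 23 (1 byte(s))
  byte[6]=0x02 cont=0 payload=0x02=2: acc |= 2<<0 -> acc=2 shift=7 [end]
Varint 5: bytes[6:7] = 02 -> value 2 (1 byte(s))
  byte[7]=0xC7 cont=1 payload=0x47=71: acc |= 71<<0 -> acc=71 shift=7
  byte[8]=0x36 cont=0 payload=0x36=54: acc |= 54<<7 -> acc=6983 shift=14 [end]
Varint 6: bytes[7:9] = C7 36 -> value 6983 (2 byte(s))
  byte[9]=0x7B cont=0 payload=0x7B=123: acc |= 123<<0 -> acc=123 shift=7 [end]
Varint 7: bytes[9:10] = 7B -> value 123 (1 byte(s))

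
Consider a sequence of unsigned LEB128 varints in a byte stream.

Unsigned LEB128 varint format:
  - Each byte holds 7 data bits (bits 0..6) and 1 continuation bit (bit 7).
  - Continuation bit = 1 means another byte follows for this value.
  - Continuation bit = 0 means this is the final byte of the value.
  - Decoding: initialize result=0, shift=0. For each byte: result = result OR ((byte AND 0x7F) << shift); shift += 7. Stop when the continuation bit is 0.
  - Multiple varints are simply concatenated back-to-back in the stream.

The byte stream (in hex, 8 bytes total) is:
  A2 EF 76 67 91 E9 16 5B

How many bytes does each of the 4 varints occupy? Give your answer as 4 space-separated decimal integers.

Answer: 3 1 3 1

Derivation:
  byte[0]=0xA2 cont=1 payload=0x22=34: acc |= 34<<0 -> acc=34 shift=7
  byte[1]=0xEF cont=1 payload=0x6F=111: acc |= 111<<7 -> acc=14242 shift=14
  byte[2]=0x76 cont=0 payload=0x76=118: acc |= 118<<14 -> acc=1947554 shift=21 [end]
Varint 1: bytes[0:3] = A2 EF 76 -> value 1947554 (3 byte(s))
  byte[3]=0x67 cont=0 payload=0x67=103: acc |= 103<<0 -> acc=103 shift=7 [end]
Varint 2: bytes[3:4] = 67 -> value 103 (1 byte(s))
  byte[4]=0x91 cont=1 payload=0x11=17: acc |= 17<<0 -> acc=17 shift=7
  byte[5]=0xE9 cont=1 payload=0x69=105: acc |= 105<<7 -> acc=13457 shift=14
  byte[6]=0x16 cont=0 payload=0x16=22: acc |= 22<<14 -> acc=373905 shift=21 [end]
Varint 3: bytes[4:7] = 91 E9 16 -> value 373905 (3 byte(s))
  byte[7]=0x5B cont=0 payload=0x5B=91: acc |= 91<<0 -> acc=91 shift=7 [end]
Varint 4: bytes[7:8] = 5B -> value 91 (1 byte(s))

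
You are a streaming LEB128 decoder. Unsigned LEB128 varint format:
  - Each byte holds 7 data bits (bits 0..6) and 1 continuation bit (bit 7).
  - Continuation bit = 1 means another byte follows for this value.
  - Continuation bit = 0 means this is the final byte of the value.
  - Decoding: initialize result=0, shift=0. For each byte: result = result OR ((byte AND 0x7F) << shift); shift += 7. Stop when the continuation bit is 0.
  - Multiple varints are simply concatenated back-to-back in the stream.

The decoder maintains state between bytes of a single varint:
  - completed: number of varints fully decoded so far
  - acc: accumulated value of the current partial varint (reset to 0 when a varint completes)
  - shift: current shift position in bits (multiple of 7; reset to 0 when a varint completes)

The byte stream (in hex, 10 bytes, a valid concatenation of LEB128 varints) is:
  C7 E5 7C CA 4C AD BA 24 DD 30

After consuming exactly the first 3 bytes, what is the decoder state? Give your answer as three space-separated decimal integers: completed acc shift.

Answer: 1 0 0

Derivation:
byte[0]=0xC7 cont=1 payload=0x47: acc |= 71<<0 -> completed=0 acc=71 shift=7
byte[1]=0xE5 cont=1 payload=0x65: acc |= 101<<7 -> completed=0 acc=12999 shift=14
byte[2]=0x7C cont=0 payload=0x7C: varint #1 complete (value=2044615); reset -> completed=1 acc=0 shift=0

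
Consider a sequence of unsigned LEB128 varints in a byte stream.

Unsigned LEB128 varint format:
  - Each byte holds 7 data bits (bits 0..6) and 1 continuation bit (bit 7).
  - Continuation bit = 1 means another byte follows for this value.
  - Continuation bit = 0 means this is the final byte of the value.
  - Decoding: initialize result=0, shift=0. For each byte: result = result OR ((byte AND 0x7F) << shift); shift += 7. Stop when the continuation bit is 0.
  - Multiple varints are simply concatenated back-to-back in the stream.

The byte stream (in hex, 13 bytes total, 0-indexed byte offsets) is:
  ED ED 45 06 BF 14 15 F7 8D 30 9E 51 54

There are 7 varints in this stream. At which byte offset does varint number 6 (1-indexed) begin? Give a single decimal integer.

  byte[0]=0xED cont=1 payload=0x6D=109: acc |= 109<<0 -> acc=109 shift=7
  byte[1]=0xED cont=1 payload=0x6D=109: acc |= 109<<7 -> acc=14061 shift=14
  byte[2]=0x45 cont=0 payload=0x45=69: acc |= 69<<14 -> acc=1144557 shift=21 [end]
Varint 1: bytes[0:3] = ED ED 45 -> value 1144557 (3 byte(s))
  byte[3]=0x06 cont=0 payload=0x06=6: acc |= 6<<0 -> acc=6 shift=7 [end]
Varint 2: bytes[3:4] = 06 -> value 6 (1 byte(s))
  byte[4]=0xBF cont=1 payload=0x3F=63: acc |= 63<<0 -> acc=63 shift=7
  byte[5]=0x14 cont=0 payload=0x14=20: acc |= 20<<7 -> acc=2623 shift=14 [end]
Varint 3: bytes[4:6] = BF 14 -> value 2623 (2 byte(s))
  byte[6]=0x15 cont=0 payload=0x15=21: acc |= 21<<0 -> acc=21 shift=7 [end]
Varint 4: bytes[6:7] = 15 -> value 21 (1 byte(s))
  byte[7]=0xF7 cont=1 payload=0x77=119: acc |= 119<<0 -> acc=119 shift=7
  byte[8]=0x8D cont=1 payload=0x0D=13: acc |= 13<<7 -> acc=1783 shift=14
  byte[9]=0x30 cont=0 payload=0x30=48: acc |= 48<<14 -> acc=788215 shift=21 [end]
Varint 5: bytes[7:10] = F7 8D 30 -> value 788215 (3 byte(s))
  byte[10]=0x9E cont=1 payload=0x1E=30: acc |= 30<<0 -> acc=30 shift=7
  byte[11]=0x51 cont=0 payload=0x51=81: acc |= 81<<7 -> acc=10398 shift=14 [end]
Varint 6: bytes[10:12] = 9E 51 -> value 10398 (2 byte(s))
  byte[12]=0x54 cont=0 payload=0x54=84: acc |= 84<<0 -> acc=84 shift=7 [end]
Varint 7: bytes[12:13] = 54 -> value 84 (1 byte(s))

Answer: 10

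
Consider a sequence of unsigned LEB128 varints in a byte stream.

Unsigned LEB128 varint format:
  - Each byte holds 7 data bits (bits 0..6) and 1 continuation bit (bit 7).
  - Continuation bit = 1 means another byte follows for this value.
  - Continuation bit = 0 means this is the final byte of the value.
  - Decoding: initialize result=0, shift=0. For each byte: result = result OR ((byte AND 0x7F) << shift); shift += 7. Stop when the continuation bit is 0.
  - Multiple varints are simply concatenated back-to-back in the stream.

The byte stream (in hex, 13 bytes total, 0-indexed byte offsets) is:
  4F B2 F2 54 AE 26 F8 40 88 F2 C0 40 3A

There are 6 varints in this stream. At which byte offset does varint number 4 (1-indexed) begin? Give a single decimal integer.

Answer: 6

Derivation:
  byte[0]=0x4F cont=0 payload=0x4F=79: acc |= 79<<0 -> acc=79 shift=7 [end]
Varint 1: bytes[0:1] = 4F -> value 79 (1 byte(s))
  byte[1]=0xB2 cont=1 payload=0x32=50: acc |= 50<<0 -> acc=50 shift=7
  byte[2]=0xF2 cont=1 payload=0x72=114: acc |= 114<<7 -> acc=14642 shift=14
  byte[3]=0x54 cont=0 payload=0x54=84: acc |= 84<<14 -> acc=1390898 shift=21 [end]
Varint 2: bytes[1:4] = B2 F2 54 -> value 1390898 (3 byte(s))
  byte[4]=0xAE cont=1 payload=0x2E=46: acc |= 46<<0 -> acc=46 shift=7
  byte[5]=0x26 cont=0 payload=0x26=38: acc |= 38<<7 -> acc=4910 shift=14 [end]
Varint 3: bytes[4:6] = AE 26 -> value 4910 (2 byte(s))
  byte[6]=0xF8 cont=1 payload=0x78=120: acc |= 120<<0 -> acc=120 shift=7
  byte[7]=0x40 cont=0 payload=0x40=64: acc |= 64<<7 -> acc=8312 shift=14 [end]
Varint 4: bytes[6:8] = F8 40 -> value 8312 (2 byte(s))
  byte[8]=0x88 cont=1 payload=0x08=8: acc |= 8<<0 -> acc=8 shift=7
  byte[9]=0xF2 cont=1 payload=0x72=114: acc |= 114<<7 -> acc=14600 shift=14
  byte[10]=0xC0 cont=1 payload=0x40=64: acc |= 64<<14 -> acc=1063176 shift=21
  byte[11]=0x40 cont=0 payload=0x40=64: acc |= 64<<21 -> acc=135280904 shift=28 [end]
Varint 5: bytes[8:12] = 88 F2 C0 40 -> value 135280904 (4 byte(s))
  byte[12]=0x3A cont=0 payload=0x3A=58: acc |= 58<<0 -> acc=58 shift=7 [end]
Varint 6: bytes[12:13] = 3A -> value 58 (1 byte(s))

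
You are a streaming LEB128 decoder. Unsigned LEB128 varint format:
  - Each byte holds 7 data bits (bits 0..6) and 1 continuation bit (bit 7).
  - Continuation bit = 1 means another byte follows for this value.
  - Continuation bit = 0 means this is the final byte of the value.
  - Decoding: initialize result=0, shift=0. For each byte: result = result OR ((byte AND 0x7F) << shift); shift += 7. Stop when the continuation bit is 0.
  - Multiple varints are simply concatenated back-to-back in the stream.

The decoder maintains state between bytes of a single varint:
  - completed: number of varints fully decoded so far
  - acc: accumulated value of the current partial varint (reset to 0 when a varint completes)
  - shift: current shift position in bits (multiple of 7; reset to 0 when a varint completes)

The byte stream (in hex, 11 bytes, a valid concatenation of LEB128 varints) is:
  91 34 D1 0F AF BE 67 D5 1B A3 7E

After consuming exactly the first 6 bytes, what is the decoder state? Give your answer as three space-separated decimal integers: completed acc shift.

byte[0]=0x91 cont=1 payload=0x11: acc |= 17<<0 -> completed=0 acc=17 shift=7
byte[1]=0x34 cont=0 payload=0x34: varint #1 complete (value=6673); reset -> completed=1 acc=0 shift=0
byte[2]=0xD1 cont=1 payload=0x51: acc |= 81<<0 -> completed=1 acc=81 shift=7
byte[3]=0x0F cont=0 payload=0x0F: varint #2 complete (value=2001); reset -> completed=2 acc=0 shift=0
byte[4]=0xAF cont=1 payload=0x2F: acc |= 47<<0 -> completed=2 acc=47 shift=7
byte[5]=0xBE cont=1 payload=0x3E: acc |= 62<<7 -> completed=2 acc=7983 shift=14

Answer: 2 7983 14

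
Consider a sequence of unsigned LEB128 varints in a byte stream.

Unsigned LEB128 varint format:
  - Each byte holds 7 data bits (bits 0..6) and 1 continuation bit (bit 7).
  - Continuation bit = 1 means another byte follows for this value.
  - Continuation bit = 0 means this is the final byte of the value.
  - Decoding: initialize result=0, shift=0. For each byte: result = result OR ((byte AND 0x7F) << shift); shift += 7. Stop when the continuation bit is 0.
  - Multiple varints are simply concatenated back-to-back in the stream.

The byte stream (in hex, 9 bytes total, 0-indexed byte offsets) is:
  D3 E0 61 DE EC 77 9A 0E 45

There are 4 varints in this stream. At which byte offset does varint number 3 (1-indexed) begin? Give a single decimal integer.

Answer: 6

Derivation:
  byte[0]=0xD3 cont=1 payload=0x53=83: acc |= 83<<0 -> acc=83 shift=7
  byte[1]=0xE0 cont=1 payload=0x60=96: acc |= 96<<7 -> acc=12371 shift=14
  byte[2]=0x61 cont=0 payload=0x61=97: acc |= 97<<14 -> acc=1601619 shift=21 [end]
Varint 1: bytes[0:3] = D3 E0 61 -> value 1601619 (3 byte(s))
  byte[3]=0xDE cont=1 payload=0x5E=94: acc |= 94<<0 -> acc=94 shift=7
  byte[4]=0xEC cont=1 payload=0x6C=108: acc |= 108<<7 -> acc=13918 shift=14
  byte[5]=0x77 cont=0 payload=0x77=119: acc |= 119<<14 -> acc=1963614 shift=21 [end]
Varint 2: bytes[3:6] = DE EC 77 -> value 1963614 (3 byte(s))
  byte[6]=0x9A cont=1 payload=0x1A=26: acc |= 26<<0 -> acc=26 shift=7
  byte[7]=0x0E cont=0 payload=0x0E=14: acc |= 14<<7 -> acc=1818 shift=14 [end]
Varint 3: bytes[6:8] = 9A 0E -> value 1818 (2 byte(s))
  byte[8]=0x45 cont=0 payload=0x45=69: acc |= 69<<0 -> acc=69 shift=7 [end]
Varint 4: bytes[8:9] = 45 -> value 69 (1 byte(s))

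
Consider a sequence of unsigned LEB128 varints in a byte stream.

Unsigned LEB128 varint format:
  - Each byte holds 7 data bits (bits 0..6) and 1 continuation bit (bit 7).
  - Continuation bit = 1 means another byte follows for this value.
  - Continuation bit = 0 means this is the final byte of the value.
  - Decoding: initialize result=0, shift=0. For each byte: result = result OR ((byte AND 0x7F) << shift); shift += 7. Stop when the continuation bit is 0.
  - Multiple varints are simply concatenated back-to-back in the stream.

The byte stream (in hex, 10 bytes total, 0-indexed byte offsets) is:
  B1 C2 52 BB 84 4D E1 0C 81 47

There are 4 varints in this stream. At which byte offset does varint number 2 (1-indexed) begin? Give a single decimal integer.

Answer: 3

Derivation:
  byte[0]=0xB1 cont=1 payload=0x31=49: acc |= 49<<0 -> acc=49 shift=7
  byte[1]=0xC2 cont=1 payload=0x42=66: acc |= 66<<7 -> acc=8497 shift=14
  byte[2]=0x52 cont=0 payload=0x52=82: acc |= 82<<14 -> acc=1351985 shift=21 [end]
Varint 1: bytes[0:3] = B1 C2 52 -> value 1351985 (3 byte(s))
  byte[3]=0xBB cont=1 payload=0x3B=59: acc |= 59<<0 -> acc=59 shift=7
  byte[4]=0x84 cont=1 payload=0x04=4: acc |= 4<<7 -> acc=571 shift=14
  byte[5]=0x4D cont=0 payload=0x4D=77: acc |= 77<<14 -> acc=1262139 shift=21 [end]
Varint 2: bytes[3:6] = BB 84 4D -> value 1262139 (3 byte(s))
  byte[6]=0xE1 cont=1 payload=0x61=97: acc |= 97<<0 -> acc=97 shift=7
  byte[7]=0x0C cont=0 payload=0x0C=12: acc |= 12<<7 -> acc=1633 shift=14 [end]
Varint 3: bytes[6:8] = E1 0C -> value 1633 (2 byte(s))
  byte[8]=0x81 cont=1 payload=0x01=1: acc |= 1<<0 -> acc=1 shift=7
  byte[9]=0x47 cont=0 payload=0x47=71: acc |= 71<<7 -> acc=9089 shift=14 [end]
Varint 4: bytes[8:10] = 81 47 -> value 9089 (2 byte(s))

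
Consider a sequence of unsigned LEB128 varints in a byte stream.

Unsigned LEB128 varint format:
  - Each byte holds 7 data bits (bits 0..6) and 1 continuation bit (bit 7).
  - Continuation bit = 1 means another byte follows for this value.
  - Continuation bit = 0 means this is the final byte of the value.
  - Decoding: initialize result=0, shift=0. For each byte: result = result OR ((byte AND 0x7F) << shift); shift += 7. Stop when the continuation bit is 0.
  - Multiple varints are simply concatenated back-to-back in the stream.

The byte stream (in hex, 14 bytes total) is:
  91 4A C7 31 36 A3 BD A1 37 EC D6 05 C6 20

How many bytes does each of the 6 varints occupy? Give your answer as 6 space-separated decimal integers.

  byte[0]=0x91 cont=1 payload=0x11=17: acc |= 17<<0 -> acc=17 shift=7
  byte[1]=0x4A cont=0 payload=0x4A=74: acc |= 74<<7 -> acc=9489 shift=14 [end]
Varint 1: bytes[0:2] = 91 4A -> value 9489 (2 byte(s))
  byte[2]=0xC7 cont=1 payload=0x47=71: acc |= 71<<0 -> acc=71 shift=7
  byte[3]=0x31 cont=0 payload=0x31=49: acc |= 49<<7 -> acc=6343 shift=14 [end]
Varint 2: bytes[2:4] = C7 31 -> value 6343 (2 byte(s))
  byte[4]=0x36 cont=0 payload=0x36=54: acc |= 54<<0 -> acc=54 shift=7 [end]
Varint 3: bytes[4:5] = 36 -> value 54 (1 byte(s))
  byte[5]=0xA3 cont=1 payload=0x23=35: acc |= 35<<0 -> acc=35 shift=7
  byte[6]=0xBD cont=1 payload=0x3D=61: acc |= 61<<7 -> acc=7843 shift=14
  byte[7]=0xA1 cont=1 payload=0x21=33: acc |= 33<<14 -> acc=548515 shift=21
  byte[8]=0x37 cont=0 payload=0x37=55: acc |= 55<<21 -> acc=115891875 shift=28 [end]
Varint 4: bytes[5:9] = A3 BD A1 37 -> value 115891875 (4 byte(s))
  byte[9]=0xEC cont=1 payload=0x6C=108: acc |= 108<<0 -> acc=108 shift=7
  byte[10]=0xD6 cont=1 payload=0x56=86: acc |= 86<<7 -> acc=11116 shift=14
  byte[11]=0x05 cont=0 payload=0x05=5: acc |= 5<<14 -> acc=93036 shift=21 [end]
Varint 5: bytes[9:12] = EC D6 05 -> value 93036 (3 byte(s))
  byte[12]=0xC6 cont=1 payload=0x46=70: acc |= 70<<0 -> acc=70 shift=7
  byte[13]=0x20 cont=0 payload=0x20=32: acc |= 32<<7 -> acc=4166 shift=14 [end]
Varint 6: bytes[12:14] = C6 20 -> value 4166 (2 byte(s))

Answer: 2 2 1 4 3 2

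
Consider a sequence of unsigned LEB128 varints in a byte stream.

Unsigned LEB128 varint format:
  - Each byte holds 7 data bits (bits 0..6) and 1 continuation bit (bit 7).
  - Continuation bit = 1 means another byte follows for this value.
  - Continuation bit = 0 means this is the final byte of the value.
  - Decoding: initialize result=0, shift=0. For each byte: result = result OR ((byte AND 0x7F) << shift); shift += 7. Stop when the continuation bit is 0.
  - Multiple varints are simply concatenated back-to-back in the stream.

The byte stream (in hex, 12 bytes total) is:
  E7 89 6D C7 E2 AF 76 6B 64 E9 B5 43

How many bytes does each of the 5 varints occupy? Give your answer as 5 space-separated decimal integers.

  byte[0]=0xE7 cont=1 payload=0x67=103: acc |= 103<<0 -> acc=103 shift=7
  byte[1]=0x89 cont=1 payload=0x09=9: acc |= 9<<7 -> acc=1255 shift=14
  byte[2]=0x6D cont=0 payload=0x6D=109: acc |= 109<<14 -> acc=1787111 shift=21 [end]
Varint 1: bytes[0:3] = E7 89 6D -> value 1787111 (3 byte(s))
  byte[3]=0xC7 cont=1 payload=0x47=71: acc |= 71<<0 -> acc=71 shift=7
  byte[4]=0xE2 cont=1 payload=0x62=98: acc |= 98<<7 -> acc=12615 shift=14
  byte[5]=0xAF cont=1 payload=0x2F=47: acc |= 47<<14 -> acc=782663 shift=21
  byte[6]=0x76 cont=0 payload=0x76=118: acc |= 118<<21 -> acc=248246599 shift=28 [end]
Varint 2: bytes[3:7] = C7 E2 AF 76 -> value 248246599 (4 byte(s))
  byte[7]=0x6B cont=0 payload=0x6B=107: acc |= 107<<0 -> acc=107 shift=7 [end]
Varint 3: bytes[7:8] = 6B -> value 107 (1 byte(s))
  byte[8]=0x64 cont=0 payload=0x64=100: acc |= 100<<0 -> acc=100 shift=7 [end]
Varint 4: bytes[8:9] = 64 -> value 100 (1 byte(s))
  byte[9]=0xE9 cont=1 payload=0x69=105: acc |= 105<<0 -> acc=105 shift=7
  byte[10]=0xB5 cont=1 payload=0x35=53: acc |= 53<<7 -> acc=6889 shift=14
  byte[11]=0x43 cont=0 payload=0x43=67: acc |= 67<<14 -> acc=1104617 shift=21 [end]
Varint 5: bytes[9:12] = E9 B5 43 -> value 1104617 (3 byte(s))

Answer: 3 4 1 1 3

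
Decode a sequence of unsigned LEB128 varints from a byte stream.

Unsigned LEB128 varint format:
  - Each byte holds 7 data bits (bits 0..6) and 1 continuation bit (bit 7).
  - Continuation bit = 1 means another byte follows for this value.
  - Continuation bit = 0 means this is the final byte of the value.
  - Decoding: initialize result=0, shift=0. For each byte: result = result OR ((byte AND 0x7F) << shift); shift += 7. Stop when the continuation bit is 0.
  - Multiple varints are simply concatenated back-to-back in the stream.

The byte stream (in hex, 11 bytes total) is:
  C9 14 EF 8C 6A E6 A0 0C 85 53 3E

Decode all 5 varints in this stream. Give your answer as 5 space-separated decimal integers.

  byte[0]=0xC9 cont=1 payload=0x49=73: acc |= 73<<0 -> acc=73 shift=7
  byte[1]=0x14 cont=0 payload=0x14=20: acc |= 20<<7 -> acc=2633 shift=14 [end]
Varint 1: bytes[0:2] = C9 14 -> value 2633 (2 byte(s))
  byte[2]=0xEF cont=1 payload=0x6F=111: acc |= 111<<0 -> acc=111 shift=7
  byte[3]=0x8C cont=1 payload=0x0C=12: acc |= 12<<7 -> acc=1647 shift=14
  byte[4]=0x6A cont=0 payload=0x6A=106: acc |= 106<<14 -> acc=1738351 shift=21 [end]
Varint 2: bytes[2:5] = EF 8C 6A -> value 1738351 (3 byte(s))
  byte[5]=0xE6 cont=1 payload=0x66=102: acc |= 102<<0 -> acc=102 shift=7
  byte[6]=0xA0 cont=1 payload=0x20=32: acc |= 32<<7 -> acc=4198 shift=14
  byte[7]=0x0C cont=0 payload=0x0C=12: acc |= 12<<14 -> acc=200806 shift=21 [end]
Varint 3: bytes[5:8] = E6 A0 0C -> value 200806 (3 byte(s))
  byte[8]=0x85 cont=1 payload=0x05=5: acc |= 5<<0 -> acc=5 shift=7
  byte[9]=0x53 cont=0 payload=0x53=83: acc |= 83<<7 -> acc=10629 shift=14 [end]
Varint 4: bytes[8:10] = 85 53 -> value 10629 (2 byte(s))
  byte[10]=0x3E cont=0 payload=0x3E=62: acc |= 62<<0 -> acc=62 shift=7 [end]
Varint 5: bytes[10:11] = 3E -> value 62 (1 byte(s))

Answer: 2633 1738351 200806 10629 62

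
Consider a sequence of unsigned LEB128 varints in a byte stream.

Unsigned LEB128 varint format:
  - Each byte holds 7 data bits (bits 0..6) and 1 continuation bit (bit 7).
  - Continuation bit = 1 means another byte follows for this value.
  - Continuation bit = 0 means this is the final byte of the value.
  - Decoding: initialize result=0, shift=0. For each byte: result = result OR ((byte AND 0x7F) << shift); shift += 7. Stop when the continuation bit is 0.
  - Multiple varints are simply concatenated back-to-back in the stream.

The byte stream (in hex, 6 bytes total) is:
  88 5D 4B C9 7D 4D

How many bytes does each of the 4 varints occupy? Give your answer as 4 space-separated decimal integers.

Answer: 2 1 2 1

Derivation:
  byte[0]=0x88 cont=1 payload=0x08=8: acc |= 8<<0 -> acc=8 shift=7
  byte[1]=0x5D cont=0 payload=0x5D=93: acc |= 93<<7 -> acc=11912 shift=14 [end]
Varint 1: bytes[0:2] = 88 5D -> value 11912 (2 byte(s))
  byte[2]=0x4B cont=0 payload=0x4B=75: acc |= 75<<0 -> acc=75 shift=7 [end]
Varint 2: bytes[2:3] = 4B -> value 75 (1 byte(s))
  byte[3]=0xC9 cont=1 payload=0x49=73: acc |= 73<<0 -> acc=73 shift=7
  byte[4]=0x7D cont=0 payload=0x7D=125: acc |= 125<<7 -> acc=16073 shift=14 [end]
Varint 3: bytes[3:5] = C9 7D -> value 16073 (2 byte(s))
  byte[5]=0x4D cont=0 payload=0x4D=77: acc |= 77<<0 -> acc=77 shift=7 [end]
Varint 4: bytes[5:6] = 4D -> value 77 (1 byte(s))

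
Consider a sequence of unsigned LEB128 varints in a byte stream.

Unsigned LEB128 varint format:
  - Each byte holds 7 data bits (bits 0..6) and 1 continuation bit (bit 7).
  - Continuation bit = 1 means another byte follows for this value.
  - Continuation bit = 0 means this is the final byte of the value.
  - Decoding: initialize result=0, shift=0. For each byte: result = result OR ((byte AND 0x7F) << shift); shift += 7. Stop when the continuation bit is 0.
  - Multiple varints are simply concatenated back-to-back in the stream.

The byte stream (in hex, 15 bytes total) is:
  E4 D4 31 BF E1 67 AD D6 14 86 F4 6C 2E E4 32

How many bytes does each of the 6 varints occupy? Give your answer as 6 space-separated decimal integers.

Answer: 3 3 3 3 1 2

Derivation:
  byte[0]=0xE4 cont=1 payload=0x64=100: acc |= 100<<0 -> acc=100 shift=7
  byte[1]=0xD4 cont=1 payload=0x54=84: acc |= 84<<7 -> acc=10852 shift=14
  byte[2]=0x31 cont=0 payload=0x31=49: acc |= 49<<14 -> acc=813668 shift=21 [end]
Varint 1: bytes[0:3] = E4 D4 31 -> value 813668 (3 byte(s))
  byte[3]=0xBF cont=1 payload=0x3F=63: acc |= 63<<0 -> acc=63 shift=7
  byte[4]=0xE1 cont=1 payload=0x61=97: acc |= 97<<7 -> acc=12479 shift=14
  byte[5]=0x67 cont=0 payload=0x67=103: acc |= 103<<14 -> acc=1700031 shift=21 [end]
Varint 2: bytes[3:6] = BF E1 67 -> value 1700031 (3 byte(s))
  byte[6]=0xAD cont=1 payload=0x2D=45: acc |= 45<<0 -> acc=45 shift=7
  byte[7]=0xD6 cont=1 payload=0x56=86: acc |= 86<<7 -> acc=11053 shift=14
  byte[8]=0x14 cont=0 payload=0x14=20: acc |= 20<<14 -> acc=338733 shift=21 [end]
Varint 3: bytes[6:9] = AD D6 14 -> value 338733 (3 byte(s))
  byte[9]=0x86 cont=1 payload=0x06=6: acc |= 6<<0 -> acc=6 shift=7
  byte[10]=0xF4 cont=1 payload=0x74=116: acc |= 116<<7 -> acc=14854 shift=14
  byte[11]=0x6C cont=0 payload=0x6C=108: acc |= 108<<14 -> acc=1784326 shift=21 [end]
Varint 4: bytes[9:12] = 86 F4 6C -> value 1784326 (3 byte(s))
  byte[12]=0x2E cont=0 payload=0x2E=46: acc |= 46<<0 -> acc=46 shift=7 [end]
Varint 5: bytes[12:13] = 2E -> value 46 (1 byte(s))
  byte[13]=0xE4 cont=1 payload=0x64=100: acc |= 100<<0 -> acc=100 shift=7
  byte[14]=0x32 cont=0 payload=0x32=50: acc |= 50<<7 -> acc=6500 shift=14 [end]
Varint 6: bytes[13:15] = E4 32 -> value 6500 (2 byte(s))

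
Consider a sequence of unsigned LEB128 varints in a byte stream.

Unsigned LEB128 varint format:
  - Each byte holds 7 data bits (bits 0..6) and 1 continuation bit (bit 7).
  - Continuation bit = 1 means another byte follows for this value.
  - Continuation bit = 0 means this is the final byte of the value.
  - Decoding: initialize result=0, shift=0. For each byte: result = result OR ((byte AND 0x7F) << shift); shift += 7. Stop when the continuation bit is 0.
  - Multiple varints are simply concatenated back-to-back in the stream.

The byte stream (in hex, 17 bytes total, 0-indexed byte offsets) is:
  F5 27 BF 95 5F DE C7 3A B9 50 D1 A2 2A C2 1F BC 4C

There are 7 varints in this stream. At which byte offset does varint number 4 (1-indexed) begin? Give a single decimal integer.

Answer: 8

Derivation:
  byte[0]=0xF5 cont=1 payload=0x75=117: acc |= 117<<0 -> acc=117 shift=7
  byte[1]=0x27 cont=0 payload=0x27=39: acc |= 39<<7 -> acc=5109 shift=14 [end]
Varint 1: bytes[0:2] = F5 27 -> value 5109 (2 byte(s))
  byte[2]=0xBF cont=1 payload=0x3F=63: acc |= 63<<0 -> acc=63 shift=7
  byte[3]=0x95 cont=1 payload=0x15=21: acc |= 21<<7 -> acc=2751 shift=14
  byte[4]=0x5F cont=0 payload=0x5F=95: acc |= 95<<14 -> acc=1559231 shift=21 [end]
Varint 2: bytes[2:5] = BF 95 5F -> value 1559231 (3 byte(s))
  byte[5]=0xDE cont=1 payload=0x5E=94: acc |= 94<<0 -> acc=94 shift=7
  byte[6]=0xC7 cont=1 payload=0x47=71: acc |= 71<<7 -> acc=9182 shift=14
  byte[7]=0x3A cont=0 payload=0x3A=58: acc |= 58<<14 -> acc=959454 shift=21 [end]
Varint 3: bytes[5:8] = DE C7 3A -> value 959454 (3 byte(s))
  byte[8]=0xB9 cont=1 payload=0x39=57: acc |= 57<<0 -> acc=57 shift=7
  byte[9]=0x50 cont=0 payload=0x50=80: acc |= 80<<7 -> acc=10297 shift=14 [end]
Varint 4: bytes[8:10] = B9 50 -> value 10297 (2 byte(s))
  byte[10]=0xD1 cont=1 payload=0x51=81: acc |= 81<<0 -> acc=81 shift=7
  byte[11]=0xA2 cont=1 payload=0x22=34: acc |= 34<<7 -> acc=4433 shift=14
  byte[12]=0x2A cont=0 payload=0x2A=42: acc |= 42<<14 -> acc=692561 shift=21 [end]
Varint 5: bytes[10:13] = D1 A2 2A -> value 692561 (3 byte(s))
  byte[13]=0xC2 cont=1 payload=0x42=66: acc |= 66<<0 -> acc=66 shift=7
  byte[14]=0x1F cont=0 payload=0x1F=31: acc |= 31<<7 -> acc=4034 shift=14 [end]
Varint 6: bytes[13:15] = C2 1F -> value 4034 (2 byte(s))
  byte[15]=0xBC cont=1 payload=0x3C=60: acc |= 60<<0 -> acc=60 shift=7
  byte[16]=0x4C cont=0 payload=0x4C=76: acc |= 76<<7 -> acc=9788 shift=14 [end]
Varint 7: bytes[15:17] = BC 4C -> value 9788 (2 byte(s))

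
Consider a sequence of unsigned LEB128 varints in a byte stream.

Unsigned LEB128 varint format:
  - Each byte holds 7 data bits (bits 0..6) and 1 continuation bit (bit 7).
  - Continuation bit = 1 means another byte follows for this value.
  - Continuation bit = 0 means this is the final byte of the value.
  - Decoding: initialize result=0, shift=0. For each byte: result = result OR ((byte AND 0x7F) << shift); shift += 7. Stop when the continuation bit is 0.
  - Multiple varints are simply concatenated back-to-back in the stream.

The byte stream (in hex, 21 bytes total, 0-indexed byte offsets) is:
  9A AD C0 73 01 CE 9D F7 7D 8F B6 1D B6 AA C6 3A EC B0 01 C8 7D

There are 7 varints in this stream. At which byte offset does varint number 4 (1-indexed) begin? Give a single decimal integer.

Answer: 9

Derivation:
  byte[0]=0x9A cont=1 payload=0x1A=26: acc |= 26<<0 -> acc=26 shift=7
  byte[1]=0xAD cont=1 payload=0x2D=45: acc |= 45<<7 -> acc=5786 shift=14
  byte[2]=0xC0 cont=1 payload=0x40=64: acc |= 64<<14 -> acc=1054362 shift=21
  byte[3]=0x73 cont=0 payload=0x73=115: acc |= 115<<21 -> acc=242226842 shift=28 [end]
Varint 1: bytes[0:4] = 9A AD C0 73 -> value 242226842 (4 byte(s))
  byte[4]=0x01 cont=0 payload=0x01=1: acc |= 1<<0 -> acc=1 shift=7 [end]
Varint 2: bytes[4:5] = 01 -> value 1 (1 byte(s))
  byte[5]=0xCE cont=1 payload=0x4E=78: acc |= 78<<0 -> acc=78 shift=7
  byte[6]=0x9D cont=1 payload=0x1D=29: acc |= 29<<7 -> acc=3790 shift=14
  byte[7]=0xF7 cont=1 payload=0x77=119: acc |= 119<<14 -> acc=1953486 shift=21
  byte[8]=0x7D cont=0 payload=0x7D=125: acc |= 125<<21 -> acc=264097486 shift=28 [end]
Varint 3: bytes[5:9] = CE 9D F7 7D -> value 264097486 (4 byte(s))
  byte[9]=0x8F cont=1 payload=0x0F=15: acc |= 15<<0 -> acc=15 shift=7
  byte[10]=0xB6 cont=1 payload=0x36=54: acc |= 54<<7 -> acc=6927 shift=14
  byte[11]=0x1D cont=0 payload=0x1D=29: acc |= 29<<14 -> acc=482063 shift=21 [end]
Varint 4: bytes[9:12] = 8F B6 1D -> value 482063 (3 byte(s))
  byte[12]=0xB6 cont=1 payload=0x36=54: acc |= 54<<0 -> acc=54 shift=7
  byte[13]=0xAA cont=1 payload=0x2A=42: acc |= 42<<7 -> acc=5430 shift=14
  byte[14]=0xC6 cont=1 payload=0x46=70: acc |= 70<<14 -> acc=1152310 shift=21
  byte[15]=0x3A cont=0 payload=0x3A=58: acc |= 58<<21 -> acc=122787126 shift=28 [end]
Varint 5: bytes[12:16] = B6 AA C6 3A -> value 122787126 (4 byte(s))
  byte[16]=0xEC cont=1 payload=0x6C=108: acc |= 108<<0 -> acc=108 shift=7
  byte[17]=0xB0 cont=1 payload=0x30=48: acc |= 48<<7 -> acc=6252 shift=14
  byte[18]=0x01 cont=0 payload=0x01=1: acc |= 1<<14 -> acc=22636 shift=21 [end]
Varint 6: bytes[16:19] = EC B0 01 -> value 22636 (3 byte(s))
  byte[19]=0xC8 cont=1 payload=0x48=72: acc |= 72<<0 -> acc=72 shift=7
  byte[20]=0x7D cont=0 payload=0x7D=125: acc |= 125<<7 -> acc=16072 shift=14 [end]
Varint 7: bytes[19:21] = C8 7D -> value 16072 (2 byte(s))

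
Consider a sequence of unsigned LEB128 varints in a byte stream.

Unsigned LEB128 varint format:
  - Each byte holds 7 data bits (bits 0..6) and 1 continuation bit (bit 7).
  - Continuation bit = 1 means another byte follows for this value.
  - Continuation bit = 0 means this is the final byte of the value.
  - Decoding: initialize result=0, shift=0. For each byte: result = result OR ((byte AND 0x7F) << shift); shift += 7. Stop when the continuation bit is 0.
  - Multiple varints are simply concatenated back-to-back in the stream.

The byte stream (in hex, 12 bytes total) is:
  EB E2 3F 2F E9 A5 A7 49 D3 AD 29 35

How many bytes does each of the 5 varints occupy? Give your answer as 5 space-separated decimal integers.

Answer: 3 1 4 3 1

Derivation:
  byte[0]=0xEB cont=1 payload=0x6B=107: acc |= 107<<0 -> acc=107 shift=7
  byte[1]=0xE2 cont=1 payload=0x62=98: acc |= 98<<7 -> acc=12651 shift=14
  byte[2]=0x3F cont=0 payload=0x3F=63: acc |= 63<<14 -> acc=1044843 shift=21 [end]
Varint 1: bytes[0:3] = EB E2 3F -> value 1044843 (3 byte(s))
  byte[3]=0x2F cont=0 payload=0x2F=47: acc |= 47<<0 -> acc=47 shift=7 [end]
Varint 2: bytes[3:4] = 2F -> value 47 (1 byte(s))
  byte[4]=0xE9 cont=1 payload=0x69=105: acc |= 105<<0 -> acc=105 shift=7
  byte[5]=0xA5 cont=1 payload=0x25=37: acc |= 37<<7 -> acc=4841 shift=14
  byte[6]=0xA7 cont=1 payload=0x27=39: acc |= 39<<14 -> acc=643817 shift=21
  byte[7]=0x49 cont=0 payload=0x49=73: acc |= 73<<21 -> acc=153735913 shift=28 [end]
Varint 3: bytes[4:8] = E9 A5 A7 49 -> value 153735913 (4 byte(s))
  byte[8]=0xD3 cont=1 payload=0x53=83: acc |= 83<<0 -> acc=83 shift=7
  byte[9]=0xAD cont=1 payload=0x2D=45: acc |= 45<<7 -> acc=5843 shift=14
  byte[10]=0x29 cont=0 payload=0x29=41: acc |= 41<<14 -> acc=677587 shift=21 [end]
Varint 4: bytes[8:11] = D3 AD 29 -> value 677587 (3 byte(s))
  byte[11]=0x35 cont=0 payload=0x35=53: acc |= 53<<0 -> acc=53 shift=7 [end]
Varint 5: bytes[11:12] = 35 -> value 53 (1 byte(s))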